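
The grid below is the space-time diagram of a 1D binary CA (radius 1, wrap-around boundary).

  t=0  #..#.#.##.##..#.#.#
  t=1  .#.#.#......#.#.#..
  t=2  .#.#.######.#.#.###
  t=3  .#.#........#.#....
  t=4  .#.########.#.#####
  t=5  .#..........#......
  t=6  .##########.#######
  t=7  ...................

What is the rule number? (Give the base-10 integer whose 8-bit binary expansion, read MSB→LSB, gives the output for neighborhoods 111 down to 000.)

  ###|.  b7=0 t=2,i=6
  ##.|.  b6=0 t=0,i=0
  #.#|.  b5=0 t=0,i=4
  #..|#  b4=1 t=0,i=1
  .##|.  b3=0 t=0,i=7
  .#.|#  b2=1 t=0,i=3
  ..#|.  b1=0 t=0,i=2
  ...|#  b0=1 t=1,i=7
  bits 00010101 = 21

21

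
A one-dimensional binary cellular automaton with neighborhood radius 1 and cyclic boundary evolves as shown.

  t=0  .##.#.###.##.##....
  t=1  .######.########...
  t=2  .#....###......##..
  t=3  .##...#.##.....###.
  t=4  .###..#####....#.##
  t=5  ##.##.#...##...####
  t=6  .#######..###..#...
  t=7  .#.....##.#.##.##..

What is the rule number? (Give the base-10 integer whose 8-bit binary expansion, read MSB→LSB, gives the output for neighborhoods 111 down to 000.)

124

  nb ###: next=.  (t=0,i=7, bit7=0)
  nb ##.: next=#  (t=0,i=2, bit6=1)
  nb #.#: next=#  (t=0,i=3, bit5=1)
  nb #..: next=#  (t=0,i=15, bit4=1)
  nb .##: next=#  (t=0,i=1, bit3=1)
  nb .#.: next=#  (t=0,i=4, bit2=1)
  nb ..#: next=.  (t=0,i=0, bit1=0)
  nb ...: next=.  (t=0,i=16, bit0=0)
  bits 01111100 = 124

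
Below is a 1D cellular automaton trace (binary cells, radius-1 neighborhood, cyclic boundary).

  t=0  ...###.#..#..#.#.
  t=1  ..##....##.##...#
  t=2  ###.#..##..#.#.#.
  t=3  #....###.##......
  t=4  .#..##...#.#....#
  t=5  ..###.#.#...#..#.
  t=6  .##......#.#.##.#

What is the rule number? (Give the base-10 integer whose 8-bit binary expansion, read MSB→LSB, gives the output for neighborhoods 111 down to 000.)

26

  ### -> .   bit 7 = 0  t=0,i=4
  ##. -> .   bit 6 = 0  t=0,i=5
  #.# -> .   bit 5 = 0  t=0,i=6
  #.. -> #   bit 4 = 1  t=0,i=8
  .## -> #   bit 3 = 1  t=0,i=3
  .#. -> .   bit 2 = 0  t=0,i=7
  ..# -> #   bit 1 = 1  t=0,i=2
  ... -> .   bit 0 = 0  t=0,i=0
  bits 00011010 = 26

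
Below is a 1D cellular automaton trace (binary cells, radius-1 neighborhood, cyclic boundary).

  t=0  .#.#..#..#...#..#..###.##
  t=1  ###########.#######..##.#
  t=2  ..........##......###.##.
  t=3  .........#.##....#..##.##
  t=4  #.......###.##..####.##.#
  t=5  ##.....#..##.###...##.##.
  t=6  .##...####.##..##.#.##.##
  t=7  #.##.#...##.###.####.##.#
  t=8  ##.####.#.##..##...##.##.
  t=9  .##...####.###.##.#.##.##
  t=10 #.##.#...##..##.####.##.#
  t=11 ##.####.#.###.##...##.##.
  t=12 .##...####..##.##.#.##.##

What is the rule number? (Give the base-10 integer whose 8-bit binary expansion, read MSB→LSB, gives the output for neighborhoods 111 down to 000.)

  ###|.  b7=0 t=0,i=20
  ##.|#  b6=1 t=0,i=21
  #.#|#  b5=1 t=0,i=0
  #..|#  b4=1 t=0,i=4
  .##|.  b3=0 t=0,i=19
  .#.|#  b2=1 t=0,i=1
  ..#|#  b1=1 t=0,i=5
  ...|.  b0=0 t=0,i=11
  bits 01110110 = 118

118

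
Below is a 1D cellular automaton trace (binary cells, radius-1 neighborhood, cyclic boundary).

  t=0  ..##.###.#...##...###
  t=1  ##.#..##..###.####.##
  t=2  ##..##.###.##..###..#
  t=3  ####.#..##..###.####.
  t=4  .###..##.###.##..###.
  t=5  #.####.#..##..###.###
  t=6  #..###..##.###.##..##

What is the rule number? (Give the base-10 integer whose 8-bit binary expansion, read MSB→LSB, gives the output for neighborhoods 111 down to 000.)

  nb ###: next=#  (t=0,i=6, bit7=1)
  nb ##.: next=#  (t=0,i=3, bit6=1)
  nb #.#: next=.  (t=0,i=4, bit5=0)
  nb #..: next=#  (t=0,i=0, bit4=1)
  nb .##: next=.  (t=0,i=2, bit3=0)
  nb .#.: next=.  (t=0,i=9, bit2=0)
  nb ..#: next=#  (t=0,i=1, bit1=1)
  nb ...: next=#  (t=0,i=11, bit0=1)
  bits 11010011 = 211

211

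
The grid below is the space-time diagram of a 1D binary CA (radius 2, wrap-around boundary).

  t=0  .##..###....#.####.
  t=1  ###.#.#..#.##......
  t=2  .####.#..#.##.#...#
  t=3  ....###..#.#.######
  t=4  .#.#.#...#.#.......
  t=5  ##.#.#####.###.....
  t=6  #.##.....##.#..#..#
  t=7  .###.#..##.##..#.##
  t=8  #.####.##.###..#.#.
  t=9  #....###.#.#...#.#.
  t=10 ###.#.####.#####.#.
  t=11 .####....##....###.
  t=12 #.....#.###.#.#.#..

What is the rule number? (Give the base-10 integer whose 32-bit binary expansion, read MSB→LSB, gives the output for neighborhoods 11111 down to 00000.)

  ##### -> .   bit 31 = 0  t=3,i=15
  ####. -> .   bit 30 = 0  t=0,i=16
  ###.# -> #   bit 29 = 1  t=1,i=2
  ###.. -> .   bit 28 = 0  t=0,i=7
  ##.## -> #   bit 27 = 1  t=5,i=10
  ##.#. -> #   bit 26 = 1  t=1,i=3
  ##..# -> .   bit 25 = 0  t=0,i=3
  ##... -> .   bit 24 = 0  t=0,i=8
  #.### -> .   bit 23 = 0  t=0,i=14
  #.##. -> #   bit 22 = 1  t=1,i=11
  #.#.# -> #   bit 21 = 1  t=1,i=4
  #.#.. -> #   bit 20 = 1  t=1,i=6
  #..## -> #   bit 19 = 1  t=0,i=0
  #..#. -> .   bit 18 = 0  t=1,i=8
  #...# -> #   bit 17 = 1  t=2,i=16
  #.... -> #   bit 16 = 1  t=0,i=9
  .#### -> .   bit 15 = 0  t=0,i=15
  .###. -> #   bit 14 = 1  t=0,i=6
  .##.# -> .   bit 13 = 0  t=2,i=12
  .##.. -> #   bit 12 = 1  t=0,i=2
  .#.## -> .   bit 11 = 0  t=0,i=13
  .#.#. -> .   bit 10 = 0  t=1,i=5
  .#..# -> .   bit 9 = 0  t=1,i=7
  .#... -> #   bit 8 = 1  t=2,i=15
  ..### -> .   bit 7 = 0  t=0,i=5
  ..##. -> #   bit 6 = 1  t=0,i=1
  ..#.# -> #   bit 5 = 1  t=0,i=12
  ..#.. -> #   bit 4 = 1  t=6,i=15
  ...## -> #   bit 3 = 1  t=1,i=18
  ...#. -> #   bit 2 = 1  t=0,i=11
  ....# -> .   bit 1 = 0  t=0,i=10
  ..... -> .   bit 0 = 0  t=1,i=15
  bits 00101100011110110101000101111100 = 746279292

746279292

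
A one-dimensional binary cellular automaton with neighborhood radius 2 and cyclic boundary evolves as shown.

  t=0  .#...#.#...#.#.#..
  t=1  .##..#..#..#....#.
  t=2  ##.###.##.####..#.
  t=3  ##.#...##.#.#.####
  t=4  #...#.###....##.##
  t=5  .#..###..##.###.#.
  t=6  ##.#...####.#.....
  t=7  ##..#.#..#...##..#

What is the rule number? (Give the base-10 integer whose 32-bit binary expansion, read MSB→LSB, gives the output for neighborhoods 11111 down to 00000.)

  nb #####: next=#  (t=3,i=16, bit31=1)
  nb ####.: next=#  (t=2,i=12, bit30=1)
  nb ###.#: next=.  (t=2,i=5, bit29=0)
  nb ###..: next=.  (t=2,i=13, bit28=0)
  nb ##.##: next=.  (t=2,i=2, bit27=0)
  nb ##.#.: next=.  (t=3,i=2, bit26=0)
  nb ##..#: next=#  (t=1,i=3, bit25=1)
  nb ##...: next=#  (t=4,i=1, bit24=1)
  nb #.###: next=#  (t=2,i=3, bit23=1)
  nb #.##.: next=#  (t=2,i=0, bit22=1)
  nb #.#.#: next=.  (t=0,i=13, bit21=0)
  nb #.#..: next=.  (t=0,i=7, bit20=0)
  nb #..##: next=#  (t=1,i=0, bit19=1)
  nb #..#.: next=#  (t=1,i=4, bit18=1)
  nb #...#: next=.  (t=0,i=3, bit17=0)
  nb #....: next=#  (t=1,i=13, bit16=1)
  nb .####: next=.  (t=2,i=11, bit15=0)
  nb .###.: next=.  (t=2,i=4, bit14=0)
  nb .##.#: next=#  (t=2,i=1, bit13=1)
  nb .##..: next=.  (t=1,i=2, bit12=0)
  nb .#.##: next=#  (t=2,i=17, bit11=1)
  nb .#.#.: next=.  (t=0,i=6, bit10=0)
  nb .#..#: next=.  (t=1,i=6, bit9=0)
  nb .#...: next=#  (t=0,i=2, bit8=1)
  nb ..###: next=.  (t=5,i=4, bit7=0)
  nb ..##.: next=#  (t=1,i=1, bit6=1)
  nb ..#.#: next=#  (t=0,i=5, bit5=1)
  nb ..#..: next=#  (t=0,i=1, bit4=1)
  nb ...##: next=#  (t=3,i=6, bit3=1)
  nb ...#.: next=.  (t=0,i=0, bit2=0)
  nb ....#: next=.  (t=1,i=14, bit1=0)
  nb .....: next=.  (t=6,i=15, bit0=0)
  bits 11000011110011010010100101111000 = 3285002616

3285002616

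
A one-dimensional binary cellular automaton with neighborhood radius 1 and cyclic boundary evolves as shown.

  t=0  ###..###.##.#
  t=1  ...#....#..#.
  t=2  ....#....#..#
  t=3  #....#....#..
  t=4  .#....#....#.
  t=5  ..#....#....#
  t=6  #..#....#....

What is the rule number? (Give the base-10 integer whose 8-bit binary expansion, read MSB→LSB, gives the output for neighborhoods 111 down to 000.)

48

  ###|.  b7=0 t=0,i=0
  ##.|.  b6=0 t=0,i=2
  #.#|#  b5=1 t=0,i=8
  #..|#  b4=1 t=0,i=3
  .##|.  b3=0 t=0,i=5
  .#.|.  b2=0 t=1,i=3
  ..#|.  b1=0 t=0,i=4
  ...|.  b0=0 t=1,i=0
  bits 00110000 = 48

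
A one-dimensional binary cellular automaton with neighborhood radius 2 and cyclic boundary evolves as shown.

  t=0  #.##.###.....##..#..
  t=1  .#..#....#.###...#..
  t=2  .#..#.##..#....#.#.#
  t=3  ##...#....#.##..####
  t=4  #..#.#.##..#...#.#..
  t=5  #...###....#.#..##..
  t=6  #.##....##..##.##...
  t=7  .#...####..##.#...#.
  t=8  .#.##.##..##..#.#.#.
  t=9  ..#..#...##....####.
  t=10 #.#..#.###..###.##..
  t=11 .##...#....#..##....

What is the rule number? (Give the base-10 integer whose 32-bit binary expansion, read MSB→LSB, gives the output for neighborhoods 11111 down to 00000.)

  nb #####: next=.  (t=3,i=18, bit31=0)
  nb ####.: next=#  (t=3,i=0, bit30=1)
  nb ###.#: next=#  (t=10,i=14, bit29=1)
  nb ###..: next=.  (t=0,i=7, bit28=0)
  nb ##.##: next=#  (t=0,i=4, bit27=1)
  nb ##.#.: next=.  (t=7,i=13, bit26=0)
  nb ##..#: next=.  (t=0,i=15, bit25=0)
  nb ##...: next=.  (t=0,i=8, bit24=0)
  nb #.###: next=.  (t=0,i=5, bit23=0)
  nb #.##.: next=.  (t=0,i=2, bit22=0)
  nb #.#.#: next=#  (t=2,i=17, bit21=1)
  nb #.#..: next=#  (t=2,i=1, bit20=1)
  nb #..##: next=#  (t=3,i=15, bit19=1)
  nb #..#.: next=.  (t=0,i=16, bit18=0)
  nb #...#: next=#  (t=1,i=15, bit17=1)
  nb #....: next=#  (t=0,i=9, bit16=1)
  nb .####: next=#  (t=3,i=17, bit15=1)
  nb .###.: next=.  (t=0,i=6, bit14=0)
  nb .##.#: next=.  (t=0,i=3, bit13=0)
  nb .##..: next=.  (t=0,i=14, bit12=0)
  nb .#.##: next=#  (t=0,i=1, bit11=1)
  nb .#.#.: next=#  (t=2,i=0, bit10=1)
  nb .#..#: next=.  (t=0,i=18, bit9=0)
  nb .#...: next=.  (t=1,i=5, bit8=0)
  nb ..###: next=.  (t=3,i=16, bit7=0)
  nb ..##.: next=#  (t=0,i=13, bit6=1)
  nb ..#.#: next=.  (t=0,i=0, bit5=0)
  nb ..#..: next=#  (t=0,i=17, bit4=1)
  nb ...##: next=#  (t=0,i=12, bit3=1)
  nb ...#.: next=.  (t=1,i=0, bit2=0)
  nb ....#: next=#  (t=0,i=11, bit1=1)
  nb .....: next=.  (t=0,i=10, bit0=0)
  bits 01101000001110111000110001011010 = 1748733018

1748733018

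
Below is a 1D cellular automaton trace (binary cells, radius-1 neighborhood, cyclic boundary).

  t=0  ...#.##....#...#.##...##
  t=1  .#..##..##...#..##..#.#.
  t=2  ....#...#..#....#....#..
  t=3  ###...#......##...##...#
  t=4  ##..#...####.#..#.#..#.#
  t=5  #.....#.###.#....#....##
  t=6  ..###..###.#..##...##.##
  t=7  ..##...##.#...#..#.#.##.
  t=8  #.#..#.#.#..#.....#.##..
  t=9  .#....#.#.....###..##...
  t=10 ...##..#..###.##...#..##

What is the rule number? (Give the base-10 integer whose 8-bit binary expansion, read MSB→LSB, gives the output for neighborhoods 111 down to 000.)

  [7] ### => #  t=3,i=0
  [6] ##. => .  t=0,i=6
  [5] #.# => #  t=0,i=4
  [4] #.. => .  t=0,i=0
  [3] .## => #  t=0,i=5
  [2] .#. => .  t=0,i=3
  [1] ..# => .  t=0,i=2
  [0] ... => #  t=0,i=1
  bits 10101001 = 169

169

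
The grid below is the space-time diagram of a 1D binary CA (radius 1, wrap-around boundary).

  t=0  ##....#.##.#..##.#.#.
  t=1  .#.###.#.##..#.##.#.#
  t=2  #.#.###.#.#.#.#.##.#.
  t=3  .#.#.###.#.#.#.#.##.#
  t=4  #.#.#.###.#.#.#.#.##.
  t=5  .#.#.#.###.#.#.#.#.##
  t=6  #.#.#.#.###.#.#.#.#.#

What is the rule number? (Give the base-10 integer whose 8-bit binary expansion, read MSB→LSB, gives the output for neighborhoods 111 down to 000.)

  ###|#  b7=1 t=1,i=4
  ##.|#  b6=1 t=0,i=1
  #.#|#  b5=1 t=0,i=7
  #..|.  b4=0 t=0,i=2
  .##|.  b3=0 t=0,i=0
  .#.|.  b2=0 t=0,i=6
  ..#|#  b1=1 t=0,i=5
  ...|#  b0=1 t=0,i=3
  bits 11100011 = 227

227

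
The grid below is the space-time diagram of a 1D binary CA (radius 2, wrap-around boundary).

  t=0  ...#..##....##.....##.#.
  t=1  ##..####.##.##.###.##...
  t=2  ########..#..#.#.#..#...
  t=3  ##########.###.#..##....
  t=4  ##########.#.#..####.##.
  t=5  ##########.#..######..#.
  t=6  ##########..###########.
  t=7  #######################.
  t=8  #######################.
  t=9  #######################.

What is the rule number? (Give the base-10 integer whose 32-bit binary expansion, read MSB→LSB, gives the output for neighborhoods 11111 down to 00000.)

  ##### -> #   bit 31 = 1  t=2,i=2
  ####. -> #   bit 30 = 1  t=1,i=6
  ###.# -> #   bit 29 = 1  t=1,i=7
  ###.. -> #   bit 28 = 1  t=2,i=7
  ##.## -> .   bit 27 = 0  t=1,i=8
  ##.#. -> .   bit 26 = 0  t=0,i=21
  ##..# -> #   bit 25 = 1  t=1,i=2
  ##... -> .   bit 24 = 0  t=0,i=8
  #.### -> #   bit 23 = 1  t=1,i=15
  #.##. -> .   bit 22 = 0  t=1,i=9
  #.#.# -> #   bit 21 = 1  t=2,i=15
  #.#.. -> .   bit 20 = 0  t=0,i=22
  #..## -> #   bit 19 = 1  t=0,i=5
  #..#. -> #   bit 18 = 1  t=2,i=9
  #...# -> .   bit 17 = 0  t=1,i=22
  #.... -> #   bit 16 = 1  t=0,i=0
  .#### -> #   bit 15 = 1  t=1,i=5
  .###. -> .   bit 14 = 0  t=1,i=16
  .##.# -> #   bit 13 = 1  t=0,i=20
  .##.. -> #   bit 12 = 1  t=0,i=7
  .#.## -> .   bit 11 = 0  t=5,i=23
  .#.#. -> .   bit 10 = 0  t=2,i=14
  .#..# -> #   bit 9 = 1  t=0,i=4
  .#... -> .   bit 8 = 0  t=0,i=23
  ..### -> #   bit 7 = 1  t=1,i=4
  ..##. -> #   bit 6 = 1  t=0,i=6
  ..#.# -> #   bit 5 = 1  t=2,i=13
  ..#.. -> .   bit 4 = 0  t=0,i=3
  ...## -> .   bit 3 = 0  t=0,i=11
  ...#. -> .   bit 2 = 0  t=0,i=2
  ....# -> #   bit 1 = 1  t=0,i=1
  ..... -> #   bit 0 = 1  t=0,i=16
  bits 11110010101011011011001011100011 = 4071469795

4071469795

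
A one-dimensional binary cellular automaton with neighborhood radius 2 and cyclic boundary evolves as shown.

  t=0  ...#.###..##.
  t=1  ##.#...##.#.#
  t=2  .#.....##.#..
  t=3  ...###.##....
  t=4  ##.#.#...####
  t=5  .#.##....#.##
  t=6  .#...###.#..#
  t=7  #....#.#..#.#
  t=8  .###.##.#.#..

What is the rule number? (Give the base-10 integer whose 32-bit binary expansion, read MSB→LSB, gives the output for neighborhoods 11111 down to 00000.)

3005294307

  ##### -> #   bit 31 = 1  t=4,i=11
  ####. -> .   bit 30 = 0  t=4,i=0
  ###.# -> #   bit 29 = 1  t=1,i=1
  ###.. -> #   bit 28 = 1  t=0,i=7
  ##.## -> .   bit 27 = 0  t=3,i=6
  ##.#. -> .   bit 26 = 0  t=1,i=2
  ##..# -> #   bit 25 = 1  t=0,i=8
  ##... -> #   bit 24 = 1  t=0,i=12
  #.### -> .   bit 23 = 0  t=0,i=5
  #.##. -> .   bit 22 = 0  t=3,i=7
  #.#.# -> #   bit 21 = 1  t=1,i=10
  #.#.. -> .   bit 20 = 0  t=1,i=3
  #..## -> .   bit 19 = 0  t=0,i=9
  #..#. -> .   bit 18 = 0  t=6,i=11
  #...# -> .   bit 17 = 0  t=1,i=5
  #.... -> #   bit 16 = 1  t=0,i=0
  .#### -> .   bit 15 = 0  t=4,i=10
  .###. -> .   bit 14 = 0  t=0,i=6
  .##.# -> #   bit 13 = 1  t=1,i=8
  .##.. -> .   bit 12 = 0  t=0,i=11
  .#.## -> .   bit 11 = 0  t=0,i=4
  .#.#. -> #   bit 10 = 1  t=4,i=4
  .#..# -> #   bit 9 = 1  t=6,i=10
  .#... -> .   bit 8 = 0  t=1,i=4
  ..### -> #   bit 7 = 1  t=3,i=3
  ..##. -> #   bit 6 = 1  t=0,i=10
  ..#.# -> #   bit 5 = 1  t=0,i=3
  ..#.. -> .   bit 4 = 0  t=2,i=1
  ...## -> .   bit 3 = 0  t=1,i=6
  ...#. -> .   bit 2 = 0  t=0,i=2
  ....# -> #   bit 1 = 1  t=0,i=1
  ..... -> #   bit 0 = 1  t=2,i=4
  bits 10110011001000010010011011100011 = 3005294307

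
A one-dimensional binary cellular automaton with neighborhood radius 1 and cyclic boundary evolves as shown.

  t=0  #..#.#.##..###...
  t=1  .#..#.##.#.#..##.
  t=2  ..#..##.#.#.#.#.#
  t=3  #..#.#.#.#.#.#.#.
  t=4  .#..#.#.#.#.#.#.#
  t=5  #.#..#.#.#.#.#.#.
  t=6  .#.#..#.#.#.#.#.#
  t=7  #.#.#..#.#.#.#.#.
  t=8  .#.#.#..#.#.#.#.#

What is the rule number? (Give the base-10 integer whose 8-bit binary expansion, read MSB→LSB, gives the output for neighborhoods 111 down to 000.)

  ###|.  b7=0 t=0,i=12
  ##.|.  b6=0 t=0,i=8
  #.#|#  b5=1 t=0,i=4
  #..|#  b4=1 t=0,i=1
  .##|#  b3=1 t=0,i=7
  .#.|.  b2=0 t=0,i=0
  ..#|.  b1=0 t=0,i=2
  ...|#  b0=1 t=0,i=15
  bits 00111001 = 57

57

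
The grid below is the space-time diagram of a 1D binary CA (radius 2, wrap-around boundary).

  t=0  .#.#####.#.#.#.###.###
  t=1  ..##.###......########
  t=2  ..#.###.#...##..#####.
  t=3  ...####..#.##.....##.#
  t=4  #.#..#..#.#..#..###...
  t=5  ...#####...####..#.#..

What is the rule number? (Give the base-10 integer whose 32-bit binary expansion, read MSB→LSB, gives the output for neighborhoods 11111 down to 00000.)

3917761370

  ##### -> #   bit 31 = 1  t=0,i=5
  ####. -> #   bit 30 = 1  t=0,i=6
  ###.# -> #   bit 29 = 1  t=0,i=7
  ###.. -> .   bit 28 = 0  t=1,i=7
  ##.## -> #   bit 27 = 1  t=0,i=18
  ##.#. -> .   bit 26 = 0  t=0,i=0
  ##..# -> .   bit 25 = 0  t=1,i=0
  ##... -> #   bit 24 = 1  t=1,i=8
  #.### -> #   bit 23 = 1  t=0,i=3
  #.##. -> .   bit 22 = 0  t=3,i=11
  #.#.# -> .   bit 21 = 0  t=0,i=1
  #.#.. -> .   bit 20 = 0  t=2,i=8
  #..## -> .   bit 19 = 0  t=1,i=1
  #..#. -> #   bit 18 = 1  t=3,i=8
  #...# -> .   bit 17 = 0  t=2,i=0
  #.... -> .   bit 16 = 0  t=1,i=9
  .#### -> .   bit 15 = 0  t=0,i=4
  .###. -> #   bit 14 = 1  t=0,i=16
  .##.# -> .   bit 13 = 0  t=1,i=3
  .##.. -> .   bit 12 = 0  t=2,i=13
  .#.## -> #   bit 11 = 1  t=0,i=2
  .#.#. -> .   bit 10 = 0  t=0,i=10
  .#..# -> #   bit 9 = 1  t=4,i=3
  .#... -> #   bit 8 = 1  t=2,i=9
  ..### -> .   bit 7 = 0  t=1,i=14
  ..##. -> #   bit 6 = 1  t=1,i=2
  ..#.# -> .   bit 5 = 0  t=2,i=2
  ..#.. -> #   bit 4 = 1  t=4,i=5
  ...## -> #   bit 3 = 1  t=1,i=13
  ...#. -> .   bit 2 = 0  t=2,i=1
  ....# -> #   bit 1 = 1  t=1,i=12
  ..... -> .   bit 0 = 0  t=1,i=10
  bits 11101001100001000100101101011010 = 3917761370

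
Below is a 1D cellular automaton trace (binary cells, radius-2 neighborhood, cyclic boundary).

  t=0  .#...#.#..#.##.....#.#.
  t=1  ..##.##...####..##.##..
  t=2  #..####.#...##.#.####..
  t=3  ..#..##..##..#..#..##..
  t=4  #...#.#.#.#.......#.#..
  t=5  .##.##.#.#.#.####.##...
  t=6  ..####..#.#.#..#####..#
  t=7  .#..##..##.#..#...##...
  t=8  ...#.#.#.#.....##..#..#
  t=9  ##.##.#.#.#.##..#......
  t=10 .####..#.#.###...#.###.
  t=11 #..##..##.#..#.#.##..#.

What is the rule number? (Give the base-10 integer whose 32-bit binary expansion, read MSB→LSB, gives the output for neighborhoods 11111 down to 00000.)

2018131235

  #####|.  b31=0 t=6,i=17
  ####.|#  b30=1 t=1,i=12
  ###.#|#  b29=1 t=2,i=6
  ###..|#  b28=1 t=1,i=13
  ##.##|#  b27=1 t=1,i=4
  ##.#.|.  b26=0 t=2,i=7
  ##..#|.  b25=0 t=1,i=14
  ##...|.  b24=0 t=0,i=14
  #.###|.  b23=0 t=2,i=17
  #.##.|#  b22=1 t=0,i=12
  #.#.#|.  b21=0 t=2,i=15
  #.#..|.  b20=0 t=0,i=7
  #..##|#  b19=1 t=1,i=15
  #..#.|.  b18=0 t=0,i=0
  #...#|#  b17=1 t=0,i=3
  #....|.  b16=0 t=0,i=15
  .####|.  b15=0 t=1,i=11
  .###.|.  b14=0 t=10,i=12
  .##.#|#  b13=1 t=1,i=3
  .##..|#  b12=1 t=0,i=13
  .#.##|#  b11=1 t=0,i=11
  .#.#.|#  b10=1 t=0,i=6
  .#..#|.  b9=0 t=0,i=8
  .#...|#  b8=1 t=0,i=2
  ..###|.  b7=0 t=1,i=10
  ..##.|.  b6=0 t=1,i=2
  ..#.#|#  b5=1 t=0,i=5
  ..#..|.  b4=0 t=0,i=1
  ...##|.  b3=0 t=1,i=1
  ...#.|.  b2=0 t=0,i=4
  ....#|#  b1=1 t=0,i=17
  .....|#  b0=1 t=0,i=16
  bits 01111000010010100011110100100011 = 2018131235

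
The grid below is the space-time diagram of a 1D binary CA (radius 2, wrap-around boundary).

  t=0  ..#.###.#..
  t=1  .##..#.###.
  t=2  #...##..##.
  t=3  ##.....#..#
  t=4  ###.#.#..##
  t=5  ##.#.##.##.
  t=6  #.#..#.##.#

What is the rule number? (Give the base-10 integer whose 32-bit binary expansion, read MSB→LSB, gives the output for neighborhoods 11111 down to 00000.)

  [31] ##### => #  t=4,i=0
  [30] ####. => #  t=4,i=1
  [29] ###.# => .  t=0,i=6
  [28] ###.. => #  t=1,i=9
  [27] ##.## => #  t=5,i=7
  [26] ##.#. => #  t=0,i=7
  [25] ##..# => .  t=1,i=3
  [24] ##... => #  t=3,i=2
  [23] #.### => .  t=0,i=4
  [22] #.##. => #  t=5,i=0
  [21] #.#.# => .  t=4,i=4
  [20] #.#.. => #  t=0,i=8
  [19] #..## => #  t=1,i=0
  [18] #..#. => #  t=1,i=4
  [17] #...# => .  t=2,i=2
  [16] #.... => .  t=0,i=10
  [15] .#### => .  t=4,i=10
  [14] .###. => #  t=0,i=5
  [13] .##.# => .  t=2,i=9
  [12] .##.. => .  t=1,i=2
  [11] .#.## => .  t=0,i=3
  [10] .#.#. => #  t=4,i=5
  [9] .#..# => .  t=3,i=8
  [8] .#... => #  t=0,i=9
  [7] ..### => #  t=3,i=10
  [6] ..##. => .  t=1,i=1
  [5] ..#.# => #  t=0,i=2
  [4] ..#.. => .  t=3,i=7
  [3] ...## => .  t=2,i=3
  [2] ...#. => #  t=0,i=1
  [1] ....# => .  t=0,i=0
  [0] ..... => #  t=3,i=4
  bits 11011101010111000100010110100101 = 3713811877

3713811877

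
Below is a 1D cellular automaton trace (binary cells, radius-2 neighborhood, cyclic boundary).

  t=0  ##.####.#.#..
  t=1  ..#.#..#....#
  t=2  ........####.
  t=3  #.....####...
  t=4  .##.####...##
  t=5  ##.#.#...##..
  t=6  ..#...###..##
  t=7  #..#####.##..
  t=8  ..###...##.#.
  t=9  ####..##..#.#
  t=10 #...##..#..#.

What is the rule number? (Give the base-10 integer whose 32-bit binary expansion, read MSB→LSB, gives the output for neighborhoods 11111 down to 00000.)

  ##### -> .   bit 31 = 0  t=7,i=5
  ####. -> .   bit 30 = 0  t=0,i=5
  ###.# -> .   bit 29 = 0  t=0,i=6
  ###.. -> .   bit 28 = 0  t=2,i=11
  ##.## -> #   bit 27 = 1  t=0,i=2
  ##.#. -> #   bit 26 = 1  t=0,i=7
  ##..# -> #   bit 25 = 1  t=5,i=11
  ##... -> .   bit 24 = 0  t=2,i=12
  #.### -> .   bit 23 = 0  t=0,i=3
  #.##. -> #   bit 22 = 1  t=4,i=1
  #.#.# -> .   bit 21 = 0  t=0,i=8
  #.#.. -> .   bit 20 = 0  t=0,i=10
  #..## -> #   bit 19 = 1  t=0,i=12
  #..#. -> .   bit 18 = 0  t=1,i=1
  #...# -> #   bit 17 = 1  t=3,i=11
  #.... -> #   bit 16 = 1  t=1,i=9
  .#### -> #   bit 15 = 1  t=0,i=4
  .###. -> #   bit 14 = 1  t=6,i=7
  .##.# -> .   bit 13 = 0  t=0,i=1
  .##.. -> .   bit 12 = 0  t=5,i=10
  .#.## -> #   bit 11 = 1  t=9,i=11
  .#.#. -> .   bit 10 = 0  t=0,i=9
  .#..# -> .   bit 9 = 0  t=0,i=11
  .#... -> #   bit 8 = 1  t=1,i=8
  ..### -> #   bit 7 = 1  t=2,i=8
  ..##. -> .   bit 6 = 0  t=0,i=0
  ..#.# -> .   bit 5 = 0  t=1,i=2
  ..#.. -> .   bit 4 = 0  t=1,i=7
  ...## -> #   bit 3 = 1  t=2,i=7
  ...#. -> #   bit 2 = 1  t=1,i=11
  ....# -> #   bit 1 = 1  t=1,i=10
  ..... -> .   bit 0 = 0  t=2,i=1
  bits 00001110010010111100100110001110 = 239847822

239847822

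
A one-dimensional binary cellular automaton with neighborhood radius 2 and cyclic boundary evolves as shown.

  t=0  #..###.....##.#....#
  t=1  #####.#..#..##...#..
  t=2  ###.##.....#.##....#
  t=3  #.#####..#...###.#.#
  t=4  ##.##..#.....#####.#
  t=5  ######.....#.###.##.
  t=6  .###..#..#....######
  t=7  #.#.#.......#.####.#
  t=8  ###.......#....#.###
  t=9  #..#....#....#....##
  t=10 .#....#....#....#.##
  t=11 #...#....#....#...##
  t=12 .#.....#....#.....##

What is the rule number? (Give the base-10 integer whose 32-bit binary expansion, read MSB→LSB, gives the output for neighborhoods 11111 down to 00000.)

  #####|#  b31=1 t=1,i=2
  ####.|.  b30=0 t=1,i=3
  ###.#|#  b29=1 t=1,i=4
  ###..|.  b28=0 t=0,i=5
  ##.##|#  b27=1 t=2,i=3
  ##.#.|#  b26=1 t=0,i=13
  ##..#|#  b25=1 t=0,i=1
  ##...|#  b24=1 t=0,i=6
  #.###|.  b23=0 t=3,i=2
  #.##.|#  b22=1 t=2,i=4
  #.#.#|#  b21=1 t=3,i=17
  #.#..|.  b20=0 t=0,i=14
  #..##|#  b19=1 t=0,i=2
  #..#.|.  b18=0 t=1,i=8
  #...#|.  b17=0 t=1,i=15
  #....|.  b16=0 t=0,i=7
  .####|#  b15=1 t=1,i=1
  .###.|#  b14=1 t=0,i=4
  .##.#|#  b13=1 t=0,i=12
  .##..|#  b12=1 t=0,i=0
  .#.##|.  b11=0 t=2,i=12
  .#.#.|.  b10=0 t=7,i=3
  .#..#|.  b9=0 t=1,i=7
  .#...|.  b8=0 t=0,i=15
  ..###|#  b7=1 t=0,i=3
  ..##.|.  b6=0 t=0,i=11
  ..#.#|.  b5=0 t=2,i=11
  ..#..|.  b4=0 t=1,i=9
  ...##|.  b3=0 t=0,i=10
  ...#.|.  b2=0 t=1,i=16
  ....#|#  b1=1 t=0,i=9
  .....|.  b0=0 t=0,i=8
  bits 10101111011010001111000010000010 = 2942890114

2942890114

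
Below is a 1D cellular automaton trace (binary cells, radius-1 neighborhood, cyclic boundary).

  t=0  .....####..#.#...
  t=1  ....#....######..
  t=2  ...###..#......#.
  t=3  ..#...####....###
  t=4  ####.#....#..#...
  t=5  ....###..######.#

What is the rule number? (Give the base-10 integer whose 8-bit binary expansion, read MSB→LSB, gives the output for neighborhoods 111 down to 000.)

54

  nb ###: next=.  (t=0,i=6, bit7=0)
  nb ##.: next=.  (t=0,i=8, bit6=0)
  nb #.#: next=#  (t=0,i=12, bit5=1)
  nb #..: next=#  (t=0,i=9, bit4=1)
  nb .##: next=.  (t=0,i=5, bit3=0)
  nb .#.: next=#  (t=0,i=11, bit2=1)
  nb ..#: next=#  (t=0,i=4, bit1=1)
  nb ...: next=.  (t=0,i=0, bit0=0)
  bits 00110110 = 54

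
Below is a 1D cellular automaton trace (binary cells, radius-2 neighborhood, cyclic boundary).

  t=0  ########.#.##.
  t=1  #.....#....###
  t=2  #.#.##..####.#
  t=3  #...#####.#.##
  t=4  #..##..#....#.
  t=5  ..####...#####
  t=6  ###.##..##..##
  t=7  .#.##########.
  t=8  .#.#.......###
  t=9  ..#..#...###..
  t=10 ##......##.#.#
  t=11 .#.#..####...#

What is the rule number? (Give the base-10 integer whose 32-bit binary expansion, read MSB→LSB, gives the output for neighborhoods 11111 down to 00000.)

  #####|.  b31=0 t=0,i=2
  ####.|#  b30=1 t=0,i=6
  ###.#|.  b29=0 t=0,i=7
  ###..|#  b28=1 t=1,i=0
  ##.##|#  b27=1 t=0,i=13
  ##.#.|.  b26=0 t=0,i=8
  ##..#|#  b25=1 t=2,i=6
  ##...|.  b24=0 t=1,i=1
  #.###|#  b23=1 t=0,i=0
  #.##.|#  b22=1 t=0,i=11
  #.#.#|.  b21=0 t=0,i=9
  #.#..|.  b20=0 t=4,i=0
  #..##|#  b19=1 t=2,i=7
  #..#.|.  b18=0 t=4,i=6
  #...#|.  b17=0 t=3,i=2
  #....|#  b16=1 t=1,i=2
  .####|.  b15=0 t=0,i=1
  .###.|.  b14=0 t=3,i=13
  .##.#|#  b13=1 t=0,i=12
  .##..|#  b12=1 t=2,i=5
  .#.##|.  b11=0 t=0,i=10
  .#.#.|#  b10=1 t=4,i=13
  .#..#|.  b9=0 t=4,i=1
  .#...|.  b8=0 t=1,i=7
  ..###|#  b7=1 t=1,i=11
  ..##.|#  b6=1 t=4,i=3
  ..#.#|#  b5=1 t=4,i=12
  ..#..|.  b4=0 t=1,i=6
  ...##|#  b3=1 t=1,i=10
  ...#.|#  b2=1 t=1,i=5
  ....#|#  b1=1 t=1,i=4
  .....|.  b0=0 t=1,i=3
  bits 01011010110010010011010011101110 = 1523135726

1523135726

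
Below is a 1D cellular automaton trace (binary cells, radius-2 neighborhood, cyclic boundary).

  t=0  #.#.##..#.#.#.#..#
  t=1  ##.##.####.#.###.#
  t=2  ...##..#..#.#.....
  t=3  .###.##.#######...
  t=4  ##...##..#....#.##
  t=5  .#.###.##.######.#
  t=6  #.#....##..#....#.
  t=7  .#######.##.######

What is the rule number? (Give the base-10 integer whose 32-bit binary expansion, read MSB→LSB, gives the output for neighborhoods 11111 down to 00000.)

374845422

  #####|.  b31=0 t=3,i=10
  ####.|.  b30=0 t=1,i=8
  ###.#|.  b29=0 t=1,i=1
  ###..|#  b28=1 t=3,i=14
  ##.##|.  b27=0 t=1,i=2
  ##.#.|#  b26=1 t=0,i=1
  ##..#|#  b25=1 t=0,i=6
  ##...|.  b24=0 t=3,i=15
  #.###|.  b23=0 t=1,i=6
  #.##.|#  b22=1 t=0,i=4
  #.#.#|.  b21=0 t=0,i=2
  #.#..|#  b20=1 t=0,i=14
  #..##|.  b19=0 t=0,i=16
  #..#.|#  b18=1 t=0,i=7
  #...#|#  b17=1 t=4,i=3
  #....|#  b16=1 t=2,i=14
  .####|#  b15=1 t=1,i=7
  .###.|.  b14=0 t=1,i=0
  .##.#|#  b13=1 t=0,i=0
  .##..|.  b12=0 t=0,i=5
  .#.##|#  b11=1 t=0,i=3
  .#.#.|#  b10=1 t=0,i=9
  .#..#|#  b9=1 t=0,i=15
  .#...|#  b8=1 t=2,i=13
  ..###|#  b7=1 t=3,i=1
  ..##.|#  b6=1 t=0,i=17
  ..#.#|#  b5=1 t=0,i=8
  ..#..|.  b4=0 t=2,i=7
  ...##|#  b3=1 t=2,i=2
  ...#.|#  b2=1 t=4,i=13
  ....#|#  b1=1 t=2,i=1
  .....|.  b0=0 t=2,i=0
  bits 00010110010101111010111111101110 = 374845422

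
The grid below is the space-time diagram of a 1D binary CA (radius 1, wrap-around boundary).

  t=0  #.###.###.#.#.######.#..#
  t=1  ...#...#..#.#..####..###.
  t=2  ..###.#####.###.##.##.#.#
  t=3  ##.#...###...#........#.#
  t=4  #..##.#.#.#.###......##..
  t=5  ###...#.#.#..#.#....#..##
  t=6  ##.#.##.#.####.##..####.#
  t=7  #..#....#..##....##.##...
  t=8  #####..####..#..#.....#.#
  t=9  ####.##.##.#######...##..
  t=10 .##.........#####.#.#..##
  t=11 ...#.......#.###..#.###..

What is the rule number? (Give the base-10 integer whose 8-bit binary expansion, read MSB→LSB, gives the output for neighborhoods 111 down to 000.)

  ### -> #   bit 7 = 1  t=0,i=3
  ##. -> .   bit 6 = 0  t=0,i=0
  #.# -> .   bit 5 = 0  t=0,i=1
  #.. -> #   bit 4 = 1  t=0,i=22
  .## -> .   bit 3 = 0  t=0,i=2
  .#. -> #   bit 2 = 1  t=0,i=10
  ..# -> #   bit 1 = 1  t=0,i=23
  ... -> .   bit 0 = 0  t=1,i=0
  bits 10010110 = 150

150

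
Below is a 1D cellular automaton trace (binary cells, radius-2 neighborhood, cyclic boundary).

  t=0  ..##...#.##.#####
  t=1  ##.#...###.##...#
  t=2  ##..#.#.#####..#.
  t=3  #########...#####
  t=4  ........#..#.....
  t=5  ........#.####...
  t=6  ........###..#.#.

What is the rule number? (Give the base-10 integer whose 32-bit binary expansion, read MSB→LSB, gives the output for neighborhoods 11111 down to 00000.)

  #####|.  b31=0 t=0,i=14
  ####.|.  b30=0 t=0,i=15
  ###.#|#  b29=1 t=1,i=1
  ###..|#  b28=1 t=0,i=16
  ##.##|#  b27=1 t=0,i=11
  ##.#.|.  b26=0 t=1,i=2
  ##..#|#  b25=1 t=0,i=0
  ##...|.  b24=0 t=0,i=4
  #.###|#  b23=1 t=0,i=12
  #.##.|#  b22=1 t=0,i=9
  #.#.#|#  b21=1 t=2,i=6
  #.#..|.  b20=0 t=1,i=3
  #..##|#  b19=1 t=0,i=1
  #..#.|#  b18=1 t=2,i=3
  #...#|.  b17=0 t=0,i=5
  #....|#  b16=1 t=4,i=13
  .####|.  b15=0 t=0,i=13
  .###.|#  b14=1 t=1,i=0
  .##.#|.  b13=0 t=0,i=10
  .##..|#  b12=1 t=0,i=3
  .#.##|#  b11=1 t=0,i=8
  .#.#.|#  b10=1 t=2,i=5
  .#..#|.  b9=0 t=4,i=9
  .#...|#  b8=1 t=1,i=4
  ..###|.  b7=0 t=1,i=7
  ..##.|.  b6=0 t=0,i=2
  ..#.#|#  b5=1 t=0,i=7
  ..#..|#  b4=1 t=4,i=8
  ...##|#  b3=1 t=1,i=6
  ...#.|.  b2=0 t=0,i=6
  ....#|.  b1=0 t=4,i=6
  .....|.  b0=0 t=4,i=0
  bits 00111010111011010101110100111000 = 988634424

988634424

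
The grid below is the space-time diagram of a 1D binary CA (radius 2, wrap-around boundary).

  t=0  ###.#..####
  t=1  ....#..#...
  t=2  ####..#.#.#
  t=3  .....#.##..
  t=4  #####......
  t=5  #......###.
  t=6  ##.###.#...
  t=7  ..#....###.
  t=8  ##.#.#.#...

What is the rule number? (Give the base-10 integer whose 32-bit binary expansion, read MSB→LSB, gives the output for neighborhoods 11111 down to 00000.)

137758087

  ##### -> .   bit 31 = 0  t=0,i=0
  ####. -> .   bit 30 = 0  t=0,i=1
  ###.# -> .   bit 29 = 0  t=0,i=2
  ###.. -> .   bit 28 = 0  t=2,i=3
  ##.## -> #   bit 27 = 1  t=6,i=2
  ##.#. -> .   bit 26 = 0  t=0,i=3
  ##..# -> .   bit 25 = 0  t=2,i=4
  ##... -> .   bit 24 = 0  t=3,i=9
  #.### -> .   bit 23 = 0  t=2,i=10
  #.##. -> .   bit 22 = 0  t=3,i=7
  #.#.# -> #   bit 21 = 1  t=2,i=8
  #.#.. -> #   bit 20 = 1  t=0,i=4
  #..## -> .   bit 19 = 0  t=0,i=6
  #..#. -> #   bit 18 = 1  t=1,i=6
  #...# -> #   bit 17 = 1  t=6,i=9
  #.... -> .   bit 16 = 0  t=1,i=9
  .#### -> .   bit 15 = 0  t=0,i=8
  .###. -> .   bit 14 = 0  t=5,i=8
  .##.# -> .   bit 13 = 0  t=6,i=1
  .##.. -> .   bit 12 = 0  t=3,i=8
  .#.## -> .   bit 11 = 0  t=2,i=9
  .#.#. -> #   bit 10 = 1  t=2,i=7
  .#..# -> .   bit 9 = 0  t=0,i=5
  .#... -> #   bit 8 = 1  t=1,i=8
  ..### -> #   bit 7 = 1  t=0,i=7
  ..##. -> .   bit 6 = 0  t=6,i=0
  ..#.# -> .   bit 5 = 0  t=2,i=6
  ..#.. -> .   bit 4 = 0  t=1,i=4
  ...## -> .   bit 3 = 0  t=4,i=10
  ...#. -> #   bit 2 = 1  t=1,i=3
  ....# -> #   bit 1 = 1  t=1,i=2
  ..... -> #   bit 0 = 1  t=1,i=0
  bits 00001000001101100000010110000111 = 137758087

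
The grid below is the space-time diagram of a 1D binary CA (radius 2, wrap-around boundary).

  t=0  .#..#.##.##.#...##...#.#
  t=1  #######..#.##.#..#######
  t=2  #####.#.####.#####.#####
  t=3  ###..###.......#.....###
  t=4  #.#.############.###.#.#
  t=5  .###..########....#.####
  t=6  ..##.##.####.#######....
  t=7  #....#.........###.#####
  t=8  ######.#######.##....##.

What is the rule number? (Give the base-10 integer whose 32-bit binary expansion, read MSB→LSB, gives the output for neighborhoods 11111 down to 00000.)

2508152503

  [31] ##### => #  t=1,i=0
  [30] ####. => .  t=1,i=5
  [29] ###.# => .  t=2,i=4
  [28] ###.. => #  t=1,i=6
  [27] ##.## => .  t=0,i=8
  [26] ##.#. => #  t=0,i=11
  [25] ##..# => .  t=1,i=7
  [24] ##... => #  t=0,i=18
  [23] #.### => .  t=2,i=8
  [22] #.##. => #  t=0,i=6
  [21] #.#.# => #  t=0,i=23
  [20] #.#.. => #  t=0,i=1
  [19] #..## => #  t=1,i=16
  [18] #..#. => #  t=0,i=3
  [17] #...# => #  t=0,i=14
  [16] #.... => #  t=3,i=9
  [15] .#### => .  t=1,i=18
  [14] .###. => #  t=3,i=6
  [13] .##.# => .  t=0,i=7
  [12] .##.. => #  t=0,i=17
  [11] .#.## => #  t=0,i=5
  [10] .#.#. => #  t=0,i=0
  [9] .#..# => #  t=0,i=2
  [8] .#... => .  t=0,i=13
  [7] ..### => #  t=1,i=17
  [6] ..##. => .  t=0,i=16
  [5] ..#.# => #  t=0,i=4
  [4] ..#.. => #  t=3,i=15
  [3] ...## => .  t=0,i=15
  [2] ...#. => #  t=0,i=20
  [1] ....# => #  t=3,i=13
  [0] ..... => #  t=3,i=10
  bits 10010101011111110101111010110111 = 2508152503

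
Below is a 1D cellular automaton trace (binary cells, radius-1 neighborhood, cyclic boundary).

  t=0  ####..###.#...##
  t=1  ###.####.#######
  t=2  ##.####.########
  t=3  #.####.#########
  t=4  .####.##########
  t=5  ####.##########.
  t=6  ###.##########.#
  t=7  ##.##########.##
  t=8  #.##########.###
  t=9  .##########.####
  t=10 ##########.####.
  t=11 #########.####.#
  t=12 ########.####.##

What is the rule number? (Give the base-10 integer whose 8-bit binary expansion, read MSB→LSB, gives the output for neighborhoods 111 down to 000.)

  nb ###: next=#  (t=0,i=0, bit7=1)
  nb ##.: next=.  (t=0,i=3, bit6=0)
  nb #.#: next=#  (t=0,i=9, bit5=1)
  nb #..: next=#  (t=0,i=4, bit4=1)
  nb .##: next=#  (t=0,i=6, bit3=1)
  nb .#.: next=#  (t=0,i=10, bit2=1)
  nb ..#: next=#  (t=0,i=5, bit1=1)
  nb ...: next=#  (t=0,i=12, bit0=1)
  bits 10111111 = 191

191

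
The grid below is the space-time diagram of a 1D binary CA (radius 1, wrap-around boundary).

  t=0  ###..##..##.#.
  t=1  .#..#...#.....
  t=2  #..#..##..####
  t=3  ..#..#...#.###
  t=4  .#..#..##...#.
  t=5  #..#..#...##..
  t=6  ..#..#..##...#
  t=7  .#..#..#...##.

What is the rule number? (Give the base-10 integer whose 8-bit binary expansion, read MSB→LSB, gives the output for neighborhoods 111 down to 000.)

  nb ###: next=#  (t=0,i=1, bit7=1)
  nb ##.: next=.  (t=0,i=2, bit6=0)
  nb #.#: next=.  (t=0,i=11, bit5=0)
  nb #..: next=.  (t=0,i=3, bit4=0)
  nb .##: next=.  (t=0,i=0, bit3=0)
  nb .#.: next=.  (t=0,i=12, bit2=0)
  nb ..#: next=#  (t=0,i=4, bit1=1)
  nb ...: next=#  (t=1,i=6, bit0=1)
  bits 10000011 = 131

131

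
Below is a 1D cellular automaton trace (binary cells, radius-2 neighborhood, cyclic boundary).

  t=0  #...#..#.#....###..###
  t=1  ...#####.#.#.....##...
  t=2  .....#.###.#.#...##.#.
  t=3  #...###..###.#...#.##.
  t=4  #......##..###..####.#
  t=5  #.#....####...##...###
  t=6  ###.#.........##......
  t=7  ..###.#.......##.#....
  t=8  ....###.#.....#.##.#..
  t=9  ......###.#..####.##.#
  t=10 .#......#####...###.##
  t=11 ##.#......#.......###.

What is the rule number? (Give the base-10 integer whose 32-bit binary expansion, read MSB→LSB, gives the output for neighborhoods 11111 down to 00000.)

  #####|#  b31=1 t=1,i=5
  ####.|.  b30=0 t=0,i=21
  ###.#|#  b29=1 t=1,i=7
  ###..|.  b28=0 t=0,i=0
  ##.##|#  b27=1 t=4,i=20
  ##.#.|#  b26=1 t=1,i=8
  ##..#|#  b25=1 t=0,i=17
  ##...|.  b24=0 t=0,i=1
  #.###|.  b23=0 t=2,i=7
  #.##.|#  b22=1 t=3,i=19
  #.#.#|#  b21=1 t=1,i=9
  #.#..|#  b20=1 t=0,i=9
  #..##|#  b19=1 t=0,i=18
  #..#.|#  b18=1 t=0,i=6
  #...#|.  b17=0 t=0,i=2
  #....|#  b16=1 t=0,i=11
  .####|.  b15=0 t=0,i=20
  .###.|.  b14=0 t=0,i=15
  .##.#|.  b13=0 t=2,i=18
  .##..|#  b12=1 t=1,i=18
  .#.##|#  b11=1 t=2,i=6
  .#.#.|.  b10=0 t=0,i=8
  .#..#|#  b9=1 t=0,i=5
  .#...|.  b8=0 t=0,i=10
  ..###|.  b7=0 t=0,i=14
  ..##.|#  b6=1 t=1,i=17
  ..#.#|#  b5=1 t=0,i=7
  ..#..|#  b4=1 t=0,i=4
  ...##|.  b3=0 t=0,i=13
  ...#.|#  b2=1 t=0,i=3
  ....#|.  b1=0 t=0,i=12
  .....|.  b0=0 t=1,i=0
  bits 10101110011111010001101001110100 = 2927434356

2927434356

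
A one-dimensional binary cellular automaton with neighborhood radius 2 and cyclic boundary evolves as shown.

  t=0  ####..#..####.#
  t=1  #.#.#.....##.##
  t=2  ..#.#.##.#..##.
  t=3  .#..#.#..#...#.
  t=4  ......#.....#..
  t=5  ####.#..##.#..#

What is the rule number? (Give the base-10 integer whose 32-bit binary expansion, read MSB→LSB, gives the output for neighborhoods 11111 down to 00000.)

1257345037

  nb #####: next=.  (t=0,i=1, bit31=0)
  nb ####.: next=#  (t=0,i=2, bit30=1)
  nb ###.#: next=.  (t=0,i=12, bit29=0)
  nb ###..: next=.  (t=0,i=3, bit28=0)
  nb ##.##: next=#  (t=0,i=13, bit27=1)
  nb ##.#.: next=.  (t=1,i=1, bit26=0)
  nb ##..#: next=#  (t=0,i=4, bit25=1)
  nb ##...: next=.  (t=2,i=14, bit24=0)
  nb #.###: next=#  (t=0,i=14, bit23=1)
  nb #.##.: next=#  (t=2,i=6, bit22=1)
  nb #.#.#: next=#  (t=1,i=2, bit21=1)
  nb #.#..: next=#  (t=1,i=4, bit20=1)
  nb #..##: next=.  (t=0,i=8, bit19=0)
  nb #..#.: next=.  (t=0,i=5, bit18=0)
  nb #...#: next=.  (t=2,i=0, bit17=0)
  nb #....: next=#  (t=1,i=6, bit16=1)
  nb .####: next=#  (t=0,i=0, bit15=1)
  nb .###.: next=.  (t=1,i=14, bit14=0)
  nb .##.#: next=.  (t=1,i=11, bit13=0)
  nb .##..: next=#  (t=2,i=13, bit12=1)
  nb .#.##: next=.  (t=2,i=5, bit11=0)
  nb .#.#.: next=.  (t=1,i=3, bit10=0)
  nb .#..#: next=.  (t=0,i=7, bit9=0)
  nb .#...: next=.  (t=1,i=5, bit8=0)
  nb ..###: next=.  (t=0,i=9, bit7=0)
  nb ..##.: next=.  (t=1,i=10, bit6=0)
  nb ..#.#: next=.  (t=2,i=2, bit5=0)
  nb ..#..: next=.  (t=0,i=6, bit4=0)
  nb ...##: next=#  (t=1,i=9, bit3=1)
  nb ...#.: next=#  (t=2,i=1, bit2=1)
  nb ....#: next=.  (t=1,i=8, bit1=0)
  nb .....: next=#  (t=1,i=7, bit0=1)
  bits 01001010111100011001000000001101 = 1257345037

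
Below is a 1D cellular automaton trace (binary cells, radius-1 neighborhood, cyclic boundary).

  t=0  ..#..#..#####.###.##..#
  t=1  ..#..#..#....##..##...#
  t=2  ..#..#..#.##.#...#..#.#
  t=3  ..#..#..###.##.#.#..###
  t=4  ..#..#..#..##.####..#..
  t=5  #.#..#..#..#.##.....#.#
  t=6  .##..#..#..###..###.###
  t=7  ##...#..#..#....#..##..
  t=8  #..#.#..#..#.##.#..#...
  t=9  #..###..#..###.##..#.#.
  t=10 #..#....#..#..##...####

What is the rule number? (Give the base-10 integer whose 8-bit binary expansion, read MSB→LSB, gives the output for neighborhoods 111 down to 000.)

45

  nb ###: next=.  (t=0,i=9, bit7=0)
  nb ##.: next=.  (t=0,i=12, bit6=0)
  nb #.#: next=#  (t=0,i=13, bit5=1)
  nb #..: next=.  (t=0,i=0, bit4=0)
  nb .##: next=#  (t=0,i=8, bit3=1)
  nb .#.: next=#  (t=0,i=2, bit2=1)
  nb ..#: next=.  (t=0,i=1, bit1=0)
  nb ...: next=#  (t=1,i=10, bit0=1)
  bits 00101101 = 45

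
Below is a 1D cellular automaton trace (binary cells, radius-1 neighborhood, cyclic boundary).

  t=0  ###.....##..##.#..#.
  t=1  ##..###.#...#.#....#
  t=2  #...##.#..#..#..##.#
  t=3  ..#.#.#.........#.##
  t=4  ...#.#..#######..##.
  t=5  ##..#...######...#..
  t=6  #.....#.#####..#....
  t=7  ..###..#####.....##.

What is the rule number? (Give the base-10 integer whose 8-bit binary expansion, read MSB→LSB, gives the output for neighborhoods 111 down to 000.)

  [7] ### => #  t=0,i=1
  [6] ##. => .  t=0,i=2
  [5] #.# => #  t=0,i=14
  [4] #.. => .  t=0,i=3
  [3] .## => #  t=0,i=0
  [2] .#. => .  t=0,i=15
  [1] ..# => .  t=0,i=7
  [0] ... => #  t=0,i=4
  bits 10101001 = 169

169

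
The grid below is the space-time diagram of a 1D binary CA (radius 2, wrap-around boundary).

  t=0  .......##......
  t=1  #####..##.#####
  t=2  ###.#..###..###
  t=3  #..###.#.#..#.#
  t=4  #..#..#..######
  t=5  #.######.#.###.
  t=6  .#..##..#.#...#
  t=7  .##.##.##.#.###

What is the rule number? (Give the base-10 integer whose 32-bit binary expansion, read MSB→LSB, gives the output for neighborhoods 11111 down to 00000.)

  #####|#  b31=1 t=1,i=0
  ####.|.  b30=0 t=1,i=3
  ###.#|.  b29=0 t=2,i=2
  ###..|#  b28=1 t=1,i=4
  ##.##|#  b27=1 t=1,i=9
  ##.#.|#  b26=1 t=2,i=3
  ##..#|.  b25=0 t=1,i=5
  ##...|.  b24=0 t=0,i=9
  #.###|.  b23=0 t=1,i=10
  #.##.|#  b22=1 t=3,i=14
  #.#.#|.  b21=0 t=3,i=7
  #.#..|#  b20=1 t=2,i=4
  #..##|.  b19=0 t=1,i=6
  #..#.|#  b18=1 t=3,i=11
  #...#|#  b17=1 t=6,i=12
  #....|#  b16=1 t=0,i=10
  .####|.  b15=0 t=1,i=11
  .###.|.  b14=0 t=2,i=8
  .##.#|#  b13=1 t=1,i=8
  .##..|#  b12=1 t=0,i=8
  .#.##|#  b11=1 t=3,i=13
  .#.#.|.  b10=0 t=3,i=8
  .#..#|#  b9=1 t=2,i=5
  .#...|.  b8=0 t=6,i=11
  ..###|#  b7=1 t=2,i=7
  ..##.|#  b6=1 t=0,i=7
  ..#.#|#  b5=1 t=3,i=12
  ..#..|#  b4=1 t=4,i=3
  ...##|.  b3=0 t=0,i=6
  ...#.|#  b2=1 t=6,i=13
  ....#|.  b1=0 t=0,i=5
  .....|#  b0=1 t=0,i=0
  bits 10011100010101110011101011110101 = 2622962421

2622962421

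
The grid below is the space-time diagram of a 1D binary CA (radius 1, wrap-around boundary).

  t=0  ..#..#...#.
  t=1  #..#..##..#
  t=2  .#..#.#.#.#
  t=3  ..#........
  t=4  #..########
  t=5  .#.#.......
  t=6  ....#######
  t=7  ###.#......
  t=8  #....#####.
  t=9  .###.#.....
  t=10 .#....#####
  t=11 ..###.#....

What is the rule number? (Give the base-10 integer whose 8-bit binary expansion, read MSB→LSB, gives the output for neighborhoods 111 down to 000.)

  [7] ### => .  t=4,i=4
  [6] ##. => .  t=1,i=0
  [5] #.# => .  t=2,i=0
  [4] #.. => #  t=0,i=3
  [3] .## => #  t=1,i=6
  [2] .#. => .  t=0,i=2
  [1] ..# => .  t=0,i=1
  [0] ... => #  t=0,i=0
  bits 00011001 = 25

25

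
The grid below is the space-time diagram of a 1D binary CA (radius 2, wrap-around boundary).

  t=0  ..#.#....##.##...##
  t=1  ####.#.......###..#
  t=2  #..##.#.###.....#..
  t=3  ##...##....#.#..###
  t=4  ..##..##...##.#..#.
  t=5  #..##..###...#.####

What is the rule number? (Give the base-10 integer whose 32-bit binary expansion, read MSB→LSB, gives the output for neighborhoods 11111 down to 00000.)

  ##### -> .   bit 31 = 0  t=1,i=1
  ####. -> .   bit 30 = 0  t=1,i=2
  ###.# -> #   bit 29 = 1  t=1,i=3
  ###.. -> .   bit 28 = 0  t=1,i=15
  ##.## -> .   bit 27 = 0  t=0,i=11
  ##.#. -> #   bit 26 = 1  t=1,i=4
  ##..# -> #   bit 25 = 1  t=0,i=0
  ##... -> #   bit 24 = 1  t=0,i=14
  #.### -> .   bit 23 = 0  t=2,i=8
  #.##. -> .   bit 22 = 0  t=0,i=12
  #.#.# -> #   bit 21 = 1  t=2,i=6
  #.#.. -> .   bit 20 = 0  t=0,i=4
  #..## -> .   bit 19 = 0  t=1,i=17
  #..#. -> #   bit 18 = 1  t=0,i=1
  #...# -> #   bit 17 = 1  t=0,i=15
  #.... -> .   bit 16 = 0  t=0,i=6
  .#### -> #   bit 15 = 1  t=1,i=0
  .###. -> .   bit 14 = 0  t=1,i=14
  .##.# -> .   bit 13 = 0  t=0,i=10
  .##.. -> #   bit 12 = 1  t=0,i=13
  .#.## -> .   bit 11 = 0  t=2,i=7
  .#.#. -> #   bit 10 = 1  t=0,i=3
  .#..# -> #   bit 9 = 1  t=2,i=1
  .#... -> #   bit 8 = 1  t=0,i=5
  ..### -> .   bit 7 = 0  t=1,i=13
  ..##. -> .   bit 6 = 0  t=0,i=9
  ..#.# -> #   bit 5 = 1  t=0,i=2
  ..#.. -> #   bit 4 = 1  t=2,i=0
  ...## -> .   bit 3 = 0  t=0,i=8
  ...#. -> .   bit 2 = 0  t=2,i=15
  ....# -> .   bit 1 = 0  t=0,i=7
  ..... -> #   bit 0 = 1  t=1,i=8
  bits 00100111001001101001011100110001 = 656840497

656840497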